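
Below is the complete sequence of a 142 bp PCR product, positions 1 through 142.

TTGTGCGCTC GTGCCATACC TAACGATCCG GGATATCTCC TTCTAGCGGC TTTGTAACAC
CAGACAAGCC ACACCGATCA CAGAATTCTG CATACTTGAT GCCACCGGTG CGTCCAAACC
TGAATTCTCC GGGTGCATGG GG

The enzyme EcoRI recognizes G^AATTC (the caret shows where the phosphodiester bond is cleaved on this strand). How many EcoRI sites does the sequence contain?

2

GAATTC occurs starting at positions 83, 122.
EcoRI cuts at 2 sites.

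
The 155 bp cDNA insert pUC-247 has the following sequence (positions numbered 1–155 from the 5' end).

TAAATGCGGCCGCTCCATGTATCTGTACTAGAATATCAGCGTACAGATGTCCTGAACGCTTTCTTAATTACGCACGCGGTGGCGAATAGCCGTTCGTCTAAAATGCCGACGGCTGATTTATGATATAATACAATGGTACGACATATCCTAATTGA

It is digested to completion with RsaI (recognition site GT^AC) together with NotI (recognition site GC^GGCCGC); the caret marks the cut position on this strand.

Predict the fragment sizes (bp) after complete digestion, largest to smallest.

95, 19, 18, 16, 7 bp

RsaI sites (GTAC) start at positions 25, 41, 136.
RsaI cuts after base 2 of each site, so after positions 26, 42, 137.
The NotI site (GCGGCCGC) starts at position 6.
NotI cuts after base 2 of each site, so after position 7.
Combined cut positions: 7, 26, 42, 137.
Linear molecule, 4 cuts → 5 fragments:
  1–7 → 7 bp
  8–26 → 19 bp
  27–42 → 16 bp
  43–137 → 95 bp
  138–155 → 18 bp
Sorted largest to smallest: 95, 19, 18, 16, 7 bp.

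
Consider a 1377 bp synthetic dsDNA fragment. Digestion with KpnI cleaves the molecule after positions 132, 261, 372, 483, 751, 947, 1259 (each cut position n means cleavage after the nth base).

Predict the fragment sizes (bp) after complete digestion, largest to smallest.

312, 268, 196, 132, 129, 118, 111, 111 bp

Linear molecule, 7 cuts → 8 fragments:
  132 − 0 = 132 bp
  261 − 132 = 129 bp
  372 − 261 = 111 bp
  483 − 372 = 111 bp
  751 − 483 = 268 bp
  947 − 751 = 196 bp
  1259 − 947 = 312 bp
  1377 − 1259 = 118 bp
Sorted largest to smallest: 312, 268, 196, 132, 129, 118, 111, 111 bp.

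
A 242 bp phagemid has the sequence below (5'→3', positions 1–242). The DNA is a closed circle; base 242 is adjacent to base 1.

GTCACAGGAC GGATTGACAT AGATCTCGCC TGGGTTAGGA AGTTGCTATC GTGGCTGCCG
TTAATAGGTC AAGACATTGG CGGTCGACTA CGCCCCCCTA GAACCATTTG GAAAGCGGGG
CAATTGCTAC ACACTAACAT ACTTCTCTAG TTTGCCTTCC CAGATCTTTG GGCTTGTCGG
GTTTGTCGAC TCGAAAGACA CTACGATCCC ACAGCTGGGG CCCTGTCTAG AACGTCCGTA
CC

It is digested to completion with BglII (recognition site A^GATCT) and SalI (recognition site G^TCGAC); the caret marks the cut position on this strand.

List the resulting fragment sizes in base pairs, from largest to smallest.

79, 78, 62, 23 bp

BglII sites (AGATCT) start at positions 21, 162.
BglII cuts after the first base of each site, so after positions 21, 162.
SalI sites (GTCGAC) start at positions 83, 185.
SalI cuts after the first base of each site, so after positions 83, 185.
Combined cut positions: 21, 83, 162, 185.
Circular molecule, 4 cuts → 4 fragments:
  22–83 → 62 bp
  84–162 → 79 bp
  163–185 → 23 bp
  186–242 then 1–21 → 57 + 21 = 78 bp
Sorted largest to smallest: 79, 78, 62, 23 bp.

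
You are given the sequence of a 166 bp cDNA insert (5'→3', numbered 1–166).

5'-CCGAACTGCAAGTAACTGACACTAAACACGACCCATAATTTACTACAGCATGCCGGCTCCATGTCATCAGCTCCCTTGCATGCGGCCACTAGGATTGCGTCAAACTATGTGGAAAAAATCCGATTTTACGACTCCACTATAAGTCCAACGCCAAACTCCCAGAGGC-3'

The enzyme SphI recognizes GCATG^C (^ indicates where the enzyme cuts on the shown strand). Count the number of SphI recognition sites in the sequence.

2

GCATGC occurs starting at positions 48, 78.
SphI cuts at 2 sites.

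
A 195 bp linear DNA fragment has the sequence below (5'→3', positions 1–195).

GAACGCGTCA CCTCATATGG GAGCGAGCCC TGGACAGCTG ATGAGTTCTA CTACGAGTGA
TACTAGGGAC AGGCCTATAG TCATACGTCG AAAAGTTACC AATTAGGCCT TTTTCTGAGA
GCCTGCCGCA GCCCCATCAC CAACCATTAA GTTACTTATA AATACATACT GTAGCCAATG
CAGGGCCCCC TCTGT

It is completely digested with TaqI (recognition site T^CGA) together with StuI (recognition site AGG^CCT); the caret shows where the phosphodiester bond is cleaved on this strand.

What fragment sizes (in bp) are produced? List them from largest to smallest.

The TaqI site (TCGA) starts at position 88.
TaqI cuts after the first base of each site, so after position 88.
StuI sites (AGGCCT) start at positions 71, 105.
StuI cuts after base 3 of each site, so after positions 73, 107.
Combined cut positions: 73, 88, 107.
Linear molecule, 3 cuts → 4 fragments:
  1–73 → 73 bp
  74–88 → 15 bp
  89–107 → 19 bp
  108–195 → 88 bp
Sorted largest to smallest: 88, 73, 19, 15 bp.

88, 73, 19, 15 bp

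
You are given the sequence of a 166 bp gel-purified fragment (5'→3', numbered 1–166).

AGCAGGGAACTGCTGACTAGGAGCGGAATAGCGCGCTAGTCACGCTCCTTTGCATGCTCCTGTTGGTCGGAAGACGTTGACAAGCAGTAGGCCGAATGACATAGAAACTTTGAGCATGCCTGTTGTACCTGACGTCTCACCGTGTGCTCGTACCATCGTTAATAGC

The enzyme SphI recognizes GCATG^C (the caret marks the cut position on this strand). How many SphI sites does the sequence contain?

GCATGC occurs starting at positions 52, 114.
SphI cuts at 2 sites.

2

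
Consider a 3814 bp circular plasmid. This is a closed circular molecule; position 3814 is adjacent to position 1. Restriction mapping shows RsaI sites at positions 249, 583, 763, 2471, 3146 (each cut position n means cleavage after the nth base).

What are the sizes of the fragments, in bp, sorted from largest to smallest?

Circular molecule, 5 cuts → 5 fragments:
  583 − 249 = 334 bp
  763 − 583 = 180 bp
  2471 − 763 = 1708 bp
  3146 − 2471 = 675 bp
  wrap: 3814 − 3146 + 249 = 917 bp
Sorted largest to smallest: 1708, 917, 675, 334, 180 bp.

1708, 917, 675, 334, 180 bp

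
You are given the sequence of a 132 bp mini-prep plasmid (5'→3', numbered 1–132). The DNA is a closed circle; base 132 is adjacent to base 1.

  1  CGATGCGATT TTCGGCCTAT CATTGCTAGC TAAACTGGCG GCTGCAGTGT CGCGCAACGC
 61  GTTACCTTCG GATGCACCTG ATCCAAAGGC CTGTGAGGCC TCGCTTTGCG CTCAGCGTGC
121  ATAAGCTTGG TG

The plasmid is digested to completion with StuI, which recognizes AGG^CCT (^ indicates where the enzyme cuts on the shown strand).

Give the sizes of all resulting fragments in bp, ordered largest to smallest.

123, 9 bp

StuI sites (AGGCCT) start at positions 87, 96.
StuI cuts after base 3 of each site, so after positions 89, 98.
Circular molecule, 2 cuts → 2 fragments:
  90–98 → 9 bp
  99–132 then 1–89 → 34 + 89 = 123 bp
Sorted largest to smallest: 123, 9 bp.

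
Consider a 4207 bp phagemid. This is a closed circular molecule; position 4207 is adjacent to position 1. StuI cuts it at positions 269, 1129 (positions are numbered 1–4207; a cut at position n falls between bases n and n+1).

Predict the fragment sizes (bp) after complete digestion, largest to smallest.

3347, 860 bp

Circular molecule, 2 cuts → 2 fragments:
  1129 − 269 = 860 bp
  wrap: 4207 − 1129 + 269 = 3347 bp
Sorted largest to smallest: 3347, 860 bp.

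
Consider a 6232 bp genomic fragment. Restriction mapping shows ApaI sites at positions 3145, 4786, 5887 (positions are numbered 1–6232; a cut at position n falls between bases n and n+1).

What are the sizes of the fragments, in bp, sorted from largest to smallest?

3145, 1641, 1101, 345 bp

Linear molecule, 3 cuts → 4 fragments:
  3145 − 0 = 3145 bp
  4786 − 3145 = 1641 bp
  5887 − 4786 = 1101 bp
  6232 − 5887 = 345 bp
Sorted largest to smallest: 3145, 1641, 1101, 345 bp.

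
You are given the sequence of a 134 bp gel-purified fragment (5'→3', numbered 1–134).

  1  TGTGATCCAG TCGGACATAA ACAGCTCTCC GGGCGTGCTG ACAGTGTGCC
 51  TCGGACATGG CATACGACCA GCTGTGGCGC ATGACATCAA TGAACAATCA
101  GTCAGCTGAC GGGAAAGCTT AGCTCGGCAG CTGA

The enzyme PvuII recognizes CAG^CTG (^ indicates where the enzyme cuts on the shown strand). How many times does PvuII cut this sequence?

3

CAGCTG occurs starting at positions 69, 103, 128.
PvuII cuts at 3 sites.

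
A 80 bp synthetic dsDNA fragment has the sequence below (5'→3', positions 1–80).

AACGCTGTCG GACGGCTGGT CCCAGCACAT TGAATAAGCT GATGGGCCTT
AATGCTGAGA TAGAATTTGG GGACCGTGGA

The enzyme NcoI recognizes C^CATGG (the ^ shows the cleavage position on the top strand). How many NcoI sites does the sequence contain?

No occurrence of CCATGG is present in the sequence.
NcoI does not cut: 0 sites.

0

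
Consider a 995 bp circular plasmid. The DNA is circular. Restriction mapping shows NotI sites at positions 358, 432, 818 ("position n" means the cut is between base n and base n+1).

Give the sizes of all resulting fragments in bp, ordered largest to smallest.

Circular molecule, 3 cuts → 3 fragments:
  432 − 358 = 74 bp
  818 − 432 = 386 bp
  wrap: 995 − 818 + 358 = 535 bp
Sorted largest to smallest: 535, 386, 74 bp.

535, 386, 74 bp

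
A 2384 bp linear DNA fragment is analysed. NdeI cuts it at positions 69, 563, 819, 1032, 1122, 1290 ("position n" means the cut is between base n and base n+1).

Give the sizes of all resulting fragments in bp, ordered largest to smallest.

1094, 494, 256, 213, 168, 90, 69 bp

Linear molecule, 6 cuts → 7 fragments:
  69 − 0 = 69 bp
  563 − 69 = 494 bp
  819 − 563 = 256 bp
  1032 − 819 = 213 bp
  1122 − 1032 = 90 bp
  1290 − 1122 = 168 bp
  2384 − 1290 = 1094 bp
Sorted largest to smallest: 1094, 494, 256, 213, 168, 90, 69 bp.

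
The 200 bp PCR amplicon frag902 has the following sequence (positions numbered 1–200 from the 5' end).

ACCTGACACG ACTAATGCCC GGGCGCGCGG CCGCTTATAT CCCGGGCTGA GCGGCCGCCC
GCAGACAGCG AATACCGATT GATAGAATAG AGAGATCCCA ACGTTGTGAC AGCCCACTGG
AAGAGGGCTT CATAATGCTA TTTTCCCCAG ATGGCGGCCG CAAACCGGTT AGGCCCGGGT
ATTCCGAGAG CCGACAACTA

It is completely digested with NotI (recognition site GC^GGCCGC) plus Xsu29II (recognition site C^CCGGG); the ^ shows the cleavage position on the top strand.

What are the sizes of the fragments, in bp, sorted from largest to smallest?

103, 26, 19, 18, 13, 11, 10 bp

NotI sites (GCGGCCGC) start at positions 27, 51, 154.
NotI cuts after base 2 of each site, so after positions 28, 52, 155.
Xsu29II sites (CCCGGG) start at positions 18, 41, 174.
Xsu29II cuts after the first base of each site, so after positions 18, 41, 174.
Combined cut positions: 18, 28, 41, 52, 155, 174.
Linear molecule, 6 cuts → 7 fragments:
  1–18 → 18 bp
  19–28 → 10 bp
  29–41 → 13 bp
  42–52 → 11 bp
  53–155 → 103 bp
  156–174 → 19 bp
  175–200 → 26 bp
Sorted largest to smallest: 103, 26, 19, 18, 13, 11, 10 bp.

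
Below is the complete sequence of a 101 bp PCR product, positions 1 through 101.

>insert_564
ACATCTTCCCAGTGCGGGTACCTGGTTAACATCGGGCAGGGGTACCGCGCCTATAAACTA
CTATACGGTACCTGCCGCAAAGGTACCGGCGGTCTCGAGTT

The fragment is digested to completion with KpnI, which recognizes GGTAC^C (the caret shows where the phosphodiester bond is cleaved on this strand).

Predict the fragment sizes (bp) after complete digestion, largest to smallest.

KpnI sites (GGTACC) start at positions 17, 41, 67, 82.
KpnI cuts after base 5 of each site (before the last base), so after positions 21, 45, 71, 86.
Linear molecule, 4 cuts → 5 fragments:
  1–21 → 21 bp
  22–45 → 24 bp
  46–71 → 26 bp
  72–86 → 15 bp
  87–101 → 15 bp
Sorted largest to smallest: 26, 24, 21, 15, 15 bp.

26, 24, 21, 15, 15 bp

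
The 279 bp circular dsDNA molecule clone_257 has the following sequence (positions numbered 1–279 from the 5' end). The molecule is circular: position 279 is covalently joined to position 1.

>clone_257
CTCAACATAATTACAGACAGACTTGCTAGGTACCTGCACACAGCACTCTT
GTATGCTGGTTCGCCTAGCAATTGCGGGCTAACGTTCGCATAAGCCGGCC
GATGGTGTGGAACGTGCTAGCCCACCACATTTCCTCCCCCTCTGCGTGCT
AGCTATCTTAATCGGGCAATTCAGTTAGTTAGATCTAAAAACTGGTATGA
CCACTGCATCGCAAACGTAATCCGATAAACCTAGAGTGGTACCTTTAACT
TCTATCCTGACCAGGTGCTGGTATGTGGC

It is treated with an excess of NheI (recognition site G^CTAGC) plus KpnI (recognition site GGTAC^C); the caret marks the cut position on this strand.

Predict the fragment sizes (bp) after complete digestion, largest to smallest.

NheI sites (GCTAGC) start at positions 116, 148.
NheI cuts after the first base of each site, so after positions 116, 148.
KpnI sites (GGTACC) start at positions 29, 238.
KpnI cuts after base 5 of each site (before the last base), so after positions 33, 242.
Combined cut positions: 33, 116, 148, 242.
Circular molecule, 4 cuts → 4 fragments:
  34–116 → 83 bp
  117–148 → 32 bp
  149–242 → 94 bp
  243–279 then 1–33 → 37 + 33 = 70 bp
Sorted largest to smallest: 94, 83, 70, 32 bp.

94, 83, 70, 32 bp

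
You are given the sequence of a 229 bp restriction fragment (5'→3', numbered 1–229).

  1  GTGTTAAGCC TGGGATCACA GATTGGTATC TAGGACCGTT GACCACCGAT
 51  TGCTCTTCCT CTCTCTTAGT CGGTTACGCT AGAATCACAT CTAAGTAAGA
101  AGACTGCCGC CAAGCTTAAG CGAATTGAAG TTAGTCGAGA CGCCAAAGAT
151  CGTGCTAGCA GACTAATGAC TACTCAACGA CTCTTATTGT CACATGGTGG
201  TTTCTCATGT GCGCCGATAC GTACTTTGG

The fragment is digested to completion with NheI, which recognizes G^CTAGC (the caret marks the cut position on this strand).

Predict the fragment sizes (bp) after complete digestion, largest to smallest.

154, 75 bp

The NheI site (GCTAGC) starts at position 154.
NheI cuts after the first base of each site, so after position 154.
Linear molecule, 1 cut → 2 fragments:
  1–154 → 154 bp
  155–229 → 75 bp
Sorted largest to smallest: 154, 75 bp.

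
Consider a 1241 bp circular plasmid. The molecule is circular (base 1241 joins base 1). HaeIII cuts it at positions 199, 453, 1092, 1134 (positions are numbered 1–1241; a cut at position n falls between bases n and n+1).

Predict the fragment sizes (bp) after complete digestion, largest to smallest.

Circular molecule, 4 cuts → 4 fragments:
  453 − 199 = 254 bp
  1092 − 453 = 639 bp
  1134 − 1092 = 42 bp
  wrap: 1241 − 1134 + 199 = 306 bp
Sorted largest to smallest: 639, 306, 254, 42 bp.

639, 306, 254, 42 bp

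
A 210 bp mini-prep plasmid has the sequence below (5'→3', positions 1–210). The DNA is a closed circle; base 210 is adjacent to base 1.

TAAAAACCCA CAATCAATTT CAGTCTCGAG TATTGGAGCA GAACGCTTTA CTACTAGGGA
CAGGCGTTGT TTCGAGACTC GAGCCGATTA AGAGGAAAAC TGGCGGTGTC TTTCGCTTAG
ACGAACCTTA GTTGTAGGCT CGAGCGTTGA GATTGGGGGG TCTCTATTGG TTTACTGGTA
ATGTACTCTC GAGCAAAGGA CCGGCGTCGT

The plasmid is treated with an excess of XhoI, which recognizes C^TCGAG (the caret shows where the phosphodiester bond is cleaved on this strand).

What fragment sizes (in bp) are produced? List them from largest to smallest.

61, 53, 49, 47 bp

XhoI sites (CTCGAG) start at positions 25, 78, 139, 188.
XhoI cuts after the first base of each site, so after positions 25, 78, 139, 188.
Circular molecule, 4 cuts → 4 fragments:
  26–78 → 53 bp
  79–139 → 61 bp
  140–188 → 49 bp
  189–210 then 1–25 → 22 + 25 = 47 bp
Sorted largest to smallest: 61, 53, 49, 47 bp.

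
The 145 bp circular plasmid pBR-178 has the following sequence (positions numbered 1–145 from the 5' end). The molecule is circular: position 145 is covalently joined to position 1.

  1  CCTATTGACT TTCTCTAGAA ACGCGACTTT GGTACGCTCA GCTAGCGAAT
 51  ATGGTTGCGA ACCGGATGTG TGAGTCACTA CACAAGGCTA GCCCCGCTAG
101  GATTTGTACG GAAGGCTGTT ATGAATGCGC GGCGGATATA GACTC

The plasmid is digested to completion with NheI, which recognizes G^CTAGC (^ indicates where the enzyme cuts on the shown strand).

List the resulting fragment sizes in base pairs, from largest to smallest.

NheI sites (GCTAGC) start at positions 41, 87.
NheI cuts after the first base of each site, so after positions 41, 87.
Circular molecule, 2 cuts → 2 fragments:
  42–87 → 46 bp
  88–145 then 1–41 → 58 + 41 = 99 bp
Sorted largest to smallest: 99, 46 bp.

99, 46 bp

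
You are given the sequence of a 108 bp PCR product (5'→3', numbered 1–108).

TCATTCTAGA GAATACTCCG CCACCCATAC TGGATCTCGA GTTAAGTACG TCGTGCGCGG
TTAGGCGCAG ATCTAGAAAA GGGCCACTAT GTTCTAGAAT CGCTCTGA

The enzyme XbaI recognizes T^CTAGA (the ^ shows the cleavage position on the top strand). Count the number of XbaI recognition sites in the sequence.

3

TCTAGA occurs starting at positions 5, 72, 93.
XbaI cuts at 3 sites.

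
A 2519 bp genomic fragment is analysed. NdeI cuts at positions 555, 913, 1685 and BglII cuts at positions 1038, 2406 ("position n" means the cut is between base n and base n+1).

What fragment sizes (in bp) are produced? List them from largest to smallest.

721, 647, 555, 358, 125, 113 bp

Combined cut positions (sorted): 555, 913, 1038, 1685, 2406.
Linear molecule, 5 cuts → 6 fragments:
  555 − 0 = 555 bp
  913 − 555 = 358 bp
  1038 − 913 = 125 bp
  1685 − 1038 = 647 bp
  2406 − 1685 = 721 bp
  2519 − 2406 = 113 bp
Sorted largest to smallest: 721, 647, 555, 358, 125, 113 bp.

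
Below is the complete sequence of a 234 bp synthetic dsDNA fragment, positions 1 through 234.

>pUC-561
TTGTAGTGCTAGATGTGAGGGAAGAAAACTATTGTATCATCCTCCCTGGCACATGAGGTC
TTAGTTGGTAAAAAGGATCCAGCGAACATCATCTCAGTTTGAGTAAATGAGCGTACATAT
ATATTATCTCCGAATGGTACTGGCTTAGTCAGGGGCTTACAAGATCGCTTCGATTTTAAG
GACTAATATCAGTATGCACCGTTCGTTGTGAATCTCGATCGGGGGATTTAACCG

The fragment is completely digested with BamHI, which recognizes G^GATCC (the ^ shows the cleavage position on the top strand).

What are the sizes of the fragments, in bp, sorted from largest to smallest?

159, 75 bp

The BamHI site (GGATCC) starts at position 75.
BamHI cuts after the first base of each site, so after position 75.
Linear molecule, 1 cut → 2 fragments:
  1–75 → 75 bp
  76–234 → 159 bp
Sorted largest to smallest: 159, 75 bp.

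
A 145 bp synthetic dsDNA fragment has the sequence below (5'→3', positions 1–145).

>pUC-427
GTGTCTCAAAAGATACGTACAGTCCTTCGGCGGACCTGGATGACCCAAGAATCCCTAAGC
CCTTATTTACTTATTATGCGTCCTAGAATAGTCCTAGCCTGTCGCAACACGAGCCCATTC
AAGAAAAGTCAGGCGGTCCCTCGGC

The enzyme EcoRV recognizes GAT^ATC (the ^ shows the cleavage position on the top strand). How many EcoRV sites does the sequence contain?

No occurrence of GATATC is present in the sequence.
EcoRV does not cut: 0 sites.

0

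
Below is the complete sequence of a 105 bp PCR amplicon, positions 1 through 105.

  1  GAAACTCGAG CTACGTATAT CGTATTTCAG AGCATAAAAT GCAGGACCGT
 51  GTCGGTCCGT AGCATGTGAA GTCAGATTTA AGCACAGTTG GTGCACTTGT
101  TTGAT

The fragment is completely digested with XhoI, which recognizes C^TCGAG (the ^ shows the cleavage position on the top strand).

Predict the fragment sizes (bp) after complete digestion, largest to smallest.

100, 5 bp

The XhoI site (CTCGAG) starts at position 5.
XhoI cuts after the first base of each site, so after position 5.
Linear molecule, 1 cut → 2 fragments:
  1–5 → 5 bp
  6–105 → 100 bp
Sorted largest to smallest: 100, 5 bp.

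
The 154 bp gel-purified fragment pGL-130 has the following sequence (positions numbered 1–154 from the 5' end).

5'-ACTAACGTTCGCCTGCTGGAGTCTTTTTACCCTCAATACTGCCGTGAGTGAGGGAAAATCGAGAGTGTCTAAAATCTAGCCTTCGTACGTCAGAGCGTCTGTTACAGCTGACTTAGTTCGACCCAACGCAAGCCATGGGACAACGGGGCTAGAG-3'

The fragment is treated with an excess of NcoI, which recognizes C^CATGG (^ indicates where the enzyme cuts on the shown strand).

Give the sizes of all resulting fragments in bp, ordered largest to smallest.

The NcoI site (CCATGG) starts at position 133.
NcoI cuts after the first base of each site, so after position 133.
Linear molecule, 1 cut → 2 fragments:
  1–133 → 133 bp
  134–154 → 21 bp
Sorted largest to smallest: 133, 21 bp.

133, 21 bp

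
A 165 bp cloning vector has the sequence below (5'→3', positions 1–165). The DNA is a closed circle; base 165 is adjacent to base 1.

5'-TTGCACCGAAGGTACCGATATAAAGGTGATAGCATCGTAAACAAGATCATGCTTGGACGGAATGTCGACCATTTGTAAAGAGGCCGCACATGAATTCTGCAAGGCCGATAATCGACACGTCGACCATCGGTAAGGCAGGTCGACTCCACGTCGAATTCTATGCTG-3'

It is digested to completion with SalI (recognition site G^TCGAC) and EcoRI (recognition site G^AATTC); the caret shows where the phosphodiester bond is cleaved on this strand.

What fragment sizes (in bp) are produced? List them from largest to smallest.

SalI sites (GTCGAC) start at positions 64, 119, 139.
SalI cuts after the first base of each site, so after positions 64, 119, 139.
EcoRI sites (GAATTC) start at positions 92, 153.
EcoRI cuts after the first base of each site, so after positions 92, 153.
Combined cut positions: 64, 92, 119, 139, 153.
Circular molecule, 5 cuts → 5 fragments:
  65–92 → 28 bp
  93–119 → 27 bp
  120–139 → 20 bp
  140–153 → 14 bp
  154–165 then 1–64 → 12 + 64 = 76 bp
Sorted largest to smallest: 76, 28, 27, 20, 14 bp.

76, 28, 27, 20, 14 bp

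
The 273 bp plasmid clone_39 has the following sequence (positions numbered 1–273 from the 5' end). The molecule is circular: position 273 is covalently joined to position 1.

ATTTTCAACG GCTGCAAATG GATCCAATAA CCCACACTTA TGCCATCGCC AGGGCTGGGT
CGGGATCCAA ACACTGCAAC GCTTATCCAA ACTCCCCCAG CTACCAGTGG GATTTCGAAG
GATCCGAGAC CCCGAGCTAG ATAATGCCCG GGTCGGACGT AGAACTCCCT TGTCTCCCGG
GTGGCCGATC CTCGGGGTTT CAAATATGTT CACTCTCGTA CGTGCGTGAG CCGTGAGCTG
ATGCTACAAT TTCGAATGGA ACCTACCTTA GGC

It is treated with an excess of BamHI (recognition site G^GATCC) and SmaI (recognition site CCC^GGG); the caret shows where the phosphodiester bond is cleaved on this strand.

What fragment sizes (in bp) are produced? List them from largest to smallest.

115, 57, 43, 29, 29 bp

BamHI sites (GGATCC) start at positions 20, 63, 120.
BamHI cuts after the first base of each site, so after positions 20, 63, 120.
SmaI sites (CCCGGG) start at positions 147, 176.
SmaI cuts after base 3 of each site, so after positions 149, 178.
Combined cut positions: 20, 63, 120, 149, 178.
Circular molecule, 5 cuts → 5 fragments:
  21–63 → 43 bp
  64–120 → 57 bp
  121–149 → 29 bp
  150–178 → 29 bp
  179–273 then 1–20 → 95 + 20 = 115 bp
Sorted largest to smallest: 115, 57, 43, 29, 29 bp.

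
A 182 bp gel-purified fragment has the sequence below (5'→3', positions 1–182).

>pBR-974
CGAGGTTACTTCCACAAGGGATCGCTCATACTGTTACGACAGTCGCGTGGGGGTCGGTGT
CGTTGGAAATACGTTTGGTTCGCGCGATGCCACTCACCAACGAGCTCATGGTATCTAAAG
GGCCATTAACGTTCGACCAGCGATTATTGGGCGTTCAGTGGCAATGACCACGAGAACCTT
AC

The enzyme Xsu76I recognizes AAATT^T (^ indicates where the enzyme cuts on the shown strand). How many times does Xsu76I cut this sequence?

No occurrence of AAATTT is present in the sequence.
Xsu76I does not cut: 0 sites.

0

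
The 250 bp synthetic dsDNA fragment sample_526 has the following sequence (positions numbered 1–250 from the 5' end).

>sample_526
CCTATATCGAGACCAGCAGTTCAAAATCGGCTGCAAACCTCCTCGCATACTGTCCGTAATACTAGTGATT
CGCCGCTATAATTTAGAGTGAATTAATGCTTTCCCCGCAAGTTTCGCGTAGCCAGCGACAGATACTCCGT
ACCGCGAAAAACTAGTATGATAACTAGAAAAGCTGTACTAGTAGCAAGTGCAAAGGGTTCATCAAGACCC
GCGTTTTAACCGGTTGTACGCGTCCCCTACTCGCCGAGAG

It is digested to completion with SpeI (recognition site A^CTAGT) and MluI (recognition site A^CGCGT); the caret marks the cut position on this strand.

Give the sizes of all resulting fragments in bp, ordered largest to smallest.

SpeI sites (ACTAGT) start at positions 61, 151, 177.
SpeI cuts after the first base of each site, so after positions 61, 151, 177.
The MluI site (ACGCGT) starts at position 228.
MluI cuts after the first base of each site, so after position 228.
Combined cut positions: 61, 151, 177, 228.
Linear molecule, 4 cuts → 5 fragments:
  1–61 → 61 bp
  62–151 → 90 bp
  152–177 → 26 bp
  178–228 → 51 bp
  229–250 → 22 bp
Sorted largest to smallest: 90, 61, 51, 26, 22 bp.

90, 61, 51, 26, 22 bp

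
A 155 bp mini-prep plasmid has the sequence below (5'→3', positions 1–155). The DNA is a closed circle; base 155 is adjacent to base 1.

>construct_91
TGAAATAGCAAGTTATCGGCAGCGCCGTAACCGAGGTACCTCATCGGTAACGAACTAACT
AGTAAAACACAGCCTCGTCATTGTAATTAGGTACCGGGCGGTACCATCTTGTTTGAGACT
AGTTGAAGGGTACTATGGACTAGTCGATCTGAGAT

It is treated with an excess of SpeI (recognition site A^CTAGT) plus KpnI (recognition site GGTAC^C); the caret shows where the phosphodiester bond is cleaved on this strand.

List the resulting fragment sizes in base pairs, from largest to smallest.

SpeI sites (ACTAGT) start at positions 58, 118, 139.
SpeI cuts after the first base of each site, so after positions 58, 118, 139.
KpnI sites (GGTACC) start at positions 35, 90, 100.
KpnI cuts after base 5 of each site (before the last base), so after positions 39, 94, 104.
Combined cut positions: 39, 58, 94, 104, 118, 139.
Circular molecule, 6 cuts → 6 fragments:
  40–58 → 19 bp
  59–94 → 36 bp
  95–104 → 10 bp
  105–118 → 14 bp
  119–139 → 21 bp
  140–155 then 1–39 → 16 + 39 = 55 bp
Sorted largest to smallest: 55, 36, 21, 19, 14, 10 bp.

55, 36, 21, 19, 14, 10 bp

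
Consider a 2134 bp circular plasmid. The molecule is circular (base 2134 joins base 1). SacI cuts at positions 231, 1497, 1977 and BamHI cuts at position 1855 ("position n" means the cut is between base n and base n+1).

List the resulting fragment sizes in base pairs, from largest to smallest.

Combined cut positions (sorted): 231, 1497, 1855, 1977.
Circular molecule, 4 cuts → 4 fragments:
  1497 − 231 = 1266 bp
  1855 − 1497 = 358 bp
  1977 − 1855 = 122 bp
  wrap: 2134 − 1977 + 231 = 388 bp
Sorted largest to smallest: 1266, 388, 358, 122 bp.

1266, 388, 358, 122 bp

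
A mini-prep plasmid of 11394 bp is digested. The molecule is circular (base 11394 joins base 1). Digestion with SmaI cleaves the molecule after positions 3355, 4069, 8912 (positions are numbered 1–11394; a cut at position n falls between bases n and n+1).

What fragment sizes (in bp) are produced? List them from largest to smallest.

Circular molecule, 3 cuts → 3 fragments:
  4069 − 3355 = 714 bp
  8912 − 4069 = 4843 bp
  wrap: 11394 − 8912 + 3355 = 5837 bp
Sorted largest to smallest: 5837, 4843, 714 bp.

5837, 4843, 714 bp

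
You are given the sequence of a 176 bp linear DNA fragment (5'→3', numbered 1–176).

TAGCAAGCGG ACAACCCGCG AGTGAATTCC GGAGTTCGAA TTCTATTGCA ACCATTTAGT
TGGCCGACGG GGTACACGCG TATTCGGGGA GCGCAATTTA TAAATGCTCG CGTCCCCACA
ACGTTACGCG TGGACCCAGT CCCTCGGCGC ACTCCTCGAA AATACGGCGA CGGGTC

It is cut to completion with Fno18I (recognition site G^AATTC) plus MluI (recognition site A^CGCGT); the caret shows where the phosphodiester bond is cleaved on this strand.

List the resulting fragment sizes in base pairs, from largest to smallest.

50, 50, 38, 24, 14 bp

Fno18I sites (GAATTC) start at positions 24, 38.
Fno18I cuts after the first base of each site, so after positions 24, 38.
MluI sites (ACGCGT) start at positions 76, 126.
MluI cuts after the first base of each site, so after positions 76, 126.
Combined cut positions: 24, 38, 76, 126.
Linear molecule, 4 cuts → 5 fragments:
  1–24 → 24 bp
  25–38 → 14 bp
  39–76 → 38 bp
  77–126 → 50 bp
  127–176 → 50 bp
Sorted largest to smallest: 50, 50, 38, 24, 14 bp.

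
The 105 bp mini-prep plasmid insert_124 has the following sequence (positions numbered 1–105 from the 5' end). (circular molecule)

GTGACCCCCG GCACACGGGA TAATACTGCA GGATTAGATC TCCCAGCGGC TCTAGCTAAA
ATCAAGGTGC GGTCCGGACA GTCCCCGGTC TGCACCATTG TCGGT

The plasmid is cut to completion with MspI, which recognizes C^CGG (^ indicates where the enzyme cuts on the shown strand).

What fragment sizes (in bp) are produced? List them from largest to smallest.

MspI sites (CCGG) start at positions 8, 74, 85.
MspI cuts after the first base of each site, so after positions 8, 74, 85.
Circular molecule, 3 cuts → 3 fragments:
  9–74 → 66 bp
  75–85 → 11 bp
  86–105 then 1–8 → 20 + 8 = 28 bp
Sorted largest to smallest: 66, 28, 11 bp.

66, 28, 11 bp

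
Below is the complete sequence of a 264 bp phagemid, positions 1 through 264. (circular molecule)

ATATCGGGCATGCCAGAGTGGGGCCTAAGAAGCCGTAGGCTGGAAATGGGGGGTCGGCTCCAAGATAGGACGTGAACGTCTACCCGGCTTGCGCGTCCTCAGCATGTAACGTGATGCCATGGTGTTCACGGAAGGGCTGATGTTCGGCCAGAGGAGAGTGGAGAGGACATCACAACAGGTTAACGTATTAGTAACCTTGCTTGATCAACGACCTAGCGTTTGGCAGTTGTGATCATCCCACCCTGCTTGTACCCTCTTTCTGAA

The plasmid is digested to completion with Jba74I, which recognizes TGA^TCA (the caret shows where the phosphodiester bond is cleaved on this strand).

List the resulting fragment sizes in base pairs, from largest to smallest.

Jba74I sites (TGATCA) start at positions 202, 230.
Jba74I cuts after base 3 of each site, so after positions 204, 232.
Circular molecule, 2 cuts → 2 fragments:
  205–232 → 28 bp
  233–264 then 1–204 → 32 + 204 = 236 bp
Sorted largest to smallest: 236, 28 bp.

236, 28 bp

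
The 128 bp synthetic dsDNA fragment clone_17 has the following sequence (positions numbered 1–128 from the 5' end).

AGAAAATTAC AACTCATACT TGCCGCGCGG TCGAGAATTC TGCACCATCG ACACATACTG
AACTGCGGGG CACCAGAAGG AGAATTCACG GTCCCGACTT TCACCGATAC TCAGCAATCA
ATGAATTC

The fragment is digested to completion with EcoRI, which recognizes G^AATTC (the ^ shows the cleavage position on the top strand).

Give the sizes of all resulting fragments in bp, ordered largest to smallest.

EcoRI sites (GAATTC) start at positions 35, 82, 123.
EcoRI cuts after the first base of each site, so after positions 35, 82, 123.
Linear molecule, 3 cuts → 4 fragments:
  1–35 → 35 bp
  36–82 → 47 bp
  83–123 → 41 bp
  124–128 → 5 bp
Sorted largest to smallest: 47, 41, 35, 5 bp.

47, 41, 35, 5 bp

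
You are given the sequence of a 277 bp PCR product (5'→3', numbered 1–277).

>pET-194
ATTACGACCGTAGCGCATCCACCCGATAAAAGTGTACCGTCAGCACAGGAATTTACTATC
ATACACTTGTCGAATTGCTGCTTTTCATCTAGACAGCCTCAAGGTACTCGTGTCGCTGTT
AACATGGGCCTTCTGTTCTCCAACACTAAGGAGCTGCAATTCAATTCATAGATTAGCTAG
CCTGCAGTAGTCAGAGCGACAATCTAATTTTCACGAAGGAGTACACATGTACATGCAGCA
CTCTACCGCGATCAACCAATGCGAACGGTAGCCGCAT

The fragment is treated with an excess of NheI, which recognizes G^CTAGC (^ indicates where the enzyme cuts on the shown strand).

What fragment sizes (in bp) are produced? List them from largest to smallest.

176, 101 bp

The NheI site (GCTAGC) starts at position 176.
NheI cuts after the first base of each site, so after position 176.
Linear molecule, 1 cut → 2 fragments:
  1–176 → 176 bp
  177–277 → 101 bp
Sorted largest to smallest: 176, 101 bp.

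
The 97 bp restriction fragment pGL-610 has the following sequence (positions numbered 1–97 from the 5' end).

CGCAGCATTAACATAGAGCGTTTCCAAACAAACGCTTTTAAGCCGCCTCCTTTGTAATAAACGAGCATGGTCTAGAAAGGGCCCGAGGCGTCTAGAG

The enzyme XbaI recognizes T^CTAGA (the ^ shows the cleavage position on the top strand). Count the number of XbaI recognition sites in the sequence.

2

TCTAGA occurs starting at positions 71, 91.
XbaI cuts at 2 sites.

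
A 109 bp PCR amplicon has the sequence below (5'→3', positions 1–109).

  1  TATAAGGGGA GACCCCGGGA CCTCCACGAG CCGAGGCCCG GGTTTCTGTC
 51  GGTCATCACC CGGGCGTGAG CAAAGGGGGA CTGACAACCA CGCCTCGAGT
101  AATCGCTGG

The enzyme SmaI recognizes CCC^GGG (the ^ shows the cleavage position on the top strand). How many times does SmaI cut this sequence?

CCCGGG occurs starting at positions 14, 37, 59.
SmaI cuts at 3 sites.

3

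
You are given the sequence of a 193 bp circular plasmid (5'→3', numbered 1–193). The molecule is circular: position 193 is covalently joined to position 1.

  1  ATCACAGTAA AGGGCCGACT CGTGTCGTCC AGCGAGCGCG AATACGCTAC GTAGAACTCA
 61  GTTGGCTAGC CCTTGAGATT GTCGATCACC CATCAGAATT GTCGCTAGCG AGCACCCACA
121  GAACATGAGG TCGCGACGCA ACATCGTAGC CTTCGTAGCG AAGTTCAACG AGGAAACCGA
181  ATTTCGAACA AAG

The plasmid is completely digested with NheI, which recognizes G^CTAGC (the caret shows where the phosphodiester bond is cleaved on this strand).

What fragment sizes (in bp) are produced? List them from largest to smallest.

154, 39 bp

NheI sites (GCTAGC) start at positions 65, 104.
NheI cuts after the first base of each site, so after positions 65, 104.
Circular molecule, 2 cuts → 2 fragments:
  66–104 → 39 bp
  105–193 then 1–65 → 89 + 65 = 154 bp
Sorted largest to smallest: 154, 39 bp.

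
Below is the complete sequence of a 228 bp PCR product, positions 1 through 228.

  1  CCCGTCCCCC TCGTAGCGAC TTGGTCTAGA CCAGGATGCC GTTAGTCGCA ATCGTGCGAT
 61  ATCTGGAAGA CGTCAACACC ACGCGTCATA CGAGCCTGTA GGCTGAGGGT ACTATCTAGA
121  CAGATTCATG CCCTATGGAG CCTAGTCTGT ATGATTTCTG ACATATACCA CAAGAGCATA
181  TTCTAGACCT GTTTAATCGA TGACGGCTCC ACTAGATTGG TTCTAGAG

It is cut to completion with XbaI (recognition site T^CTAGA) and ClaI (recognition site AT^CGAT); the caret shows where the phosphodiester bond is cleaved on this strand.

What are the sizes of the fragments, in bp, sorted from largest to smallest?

90, 67, 25, 25, 15, 6 bp

XbaI sites (TCTAGA) start at positions 25, 115, 182, 222.
XbaI cuts after the first base of each site, so after positions 25, 115, 182, 222.
The ClaI site (ATCGAT) starts at position 196.
ClaI cuts after base 2 of each site, so after position 197.
Combined cut positions: 25, 115, 182, 197, 222.
Linear molecule, 5 cuts → 6 fragments:
  1–25 → 25 bp
  26–115 → 90 bp
  116–182 → 67 bp
  183–197 → 15 bp
  198–222 → 25 bp
  223–228 → 6 bp
Sorted largest to smallest: 90, 67, 25, 25, 15, 6 bp.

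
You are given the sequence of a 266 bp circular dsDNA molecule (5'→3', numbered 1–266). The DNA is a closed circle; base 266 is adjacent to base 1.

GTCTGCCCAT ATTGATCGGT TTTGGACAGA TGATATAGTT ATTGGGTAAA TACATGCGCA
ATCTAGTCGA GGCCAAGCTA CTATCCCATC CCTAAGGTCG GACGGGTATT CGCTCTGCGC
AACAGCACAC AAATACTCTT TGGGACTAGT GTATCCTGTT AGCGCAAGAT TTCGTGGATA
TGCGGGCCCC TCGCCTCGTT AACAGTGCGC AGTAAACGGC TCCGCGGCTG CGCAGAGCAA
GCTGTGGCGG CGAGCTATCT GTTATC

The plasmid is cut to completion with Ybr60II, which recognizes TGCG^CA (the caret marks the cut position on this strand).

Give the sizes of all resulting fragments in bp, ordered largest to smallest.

Ybr60II sites (TGCGCA) start at positions 55, 116, 206, 229.
Ybr60II cuts after base 4 of each site, so after positions 58, 119, 209, 232.
Circular molecule, 4 cuts → 4 fragments:
  59–119 → 61 bp
  120–209 → 90 bp
  210–232 → 23 bp
  233–266 then 1–58 → 34 + 58 = 92 bp
Sorted largest to smallest: 92, 90, 61, 23 bp.

92, 90, 61, 23 bp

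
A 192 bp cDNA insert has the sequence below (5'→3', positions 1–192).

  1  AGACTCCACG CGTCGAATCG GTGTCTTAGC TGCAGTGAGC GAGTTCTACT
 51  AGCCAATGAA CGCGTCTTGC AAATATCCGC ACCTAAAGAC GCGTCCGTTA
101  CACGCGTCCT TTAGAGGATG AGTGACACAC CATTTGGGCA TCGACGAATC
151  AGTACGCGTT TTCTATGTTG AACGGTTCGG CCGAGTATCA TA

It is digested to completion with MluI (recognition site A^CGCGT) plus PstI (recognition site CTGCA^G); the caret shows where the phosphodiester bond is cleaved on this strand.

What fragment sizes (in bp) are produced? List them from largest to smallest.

MluI sites (ACGCGT) start at positions 8, 60, 89, 102, 154.
MluI cuts after the first base of each site, so after positions 8, 60, 89, 102, 154.
The PstI site (CTGCAG) starts at position 30.
PstI cuts after base 5 of each site (before the last base), so after position 34.
Combined cut positions: 8, 34, 60, 89, 102, 154.
Linear molecule, 6 cuts → 7 fragments:
  1–8 → 8 bp
  9–34 → 26 bp
  35–60 → 26 bp
  61–89 → 29 bp
  90–102 → 13 bp
  103–154 → 52 bp
  155–192 → 38 bp
Sorted largest to smallest: 52, 38, 29, 26, 26, 13, 8 bp.

52, 38, 29, 26, 26, 13, 8 bp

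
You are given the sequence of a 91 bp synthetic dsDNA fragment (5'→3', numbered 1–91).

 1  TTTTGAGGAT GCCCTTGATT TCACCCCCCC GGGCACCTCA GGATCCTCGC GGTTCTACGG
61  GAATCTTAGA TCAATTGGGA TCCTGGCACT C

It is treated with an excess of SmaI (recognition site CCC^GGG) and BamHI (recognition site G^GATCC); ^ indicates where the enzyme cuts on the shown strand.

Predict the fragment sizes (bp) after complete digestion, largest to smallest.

The SmaI site (CCCGGG) starts at position 28.
SmaI cuts after base 3 of each site, so after position 30.
BamHI sites (GGATCC) start at positions 41, 78.
BamHI cuts after the first base of each site, so after positions 41, 78.
Combined cut positions: 30, 41, 78.
Linear molecule, 3 cuts → 4 fragments:
  1–30 → 30 bp
  31–41 → 11 bp
  42–78 → 37 bp
  79–91 → 13 bp
Sorted largest to smallest: 37, 30, 13, 11 bp.

37, 30, 13, 11 bp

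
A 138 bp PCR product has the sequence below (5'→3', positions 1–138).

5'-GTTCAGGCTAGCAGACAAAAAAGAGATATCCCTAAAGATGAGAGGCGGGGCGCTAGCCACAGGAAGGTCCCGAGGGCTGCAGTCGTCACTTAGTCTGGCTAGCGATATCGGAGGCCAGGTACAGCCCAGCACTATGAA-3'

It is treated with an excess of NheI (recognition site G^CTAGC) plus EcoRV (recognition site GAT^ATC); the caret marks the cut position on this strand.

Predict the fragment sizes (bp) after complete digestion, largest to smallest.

NheI sites (GCTAGC) start at positions 7, 52, 98.
NheI cuts after the first base of each site, so after positions 7, 52, 98.
EcoRV sites (GATATC) start at positions 25, 104.
EcoRV cuts after base 3 of each site, so after positions 27, 106.
Combined cut positions: 7, 27, 52, 98, 106.
Linear molecule, 5 cuts → 6 fragments:
  1–7 → 7 bp
  8–27 → 20 bp
  28–52 → 25 bp
  53–98 → 46 bp
  99–106 → 8 bp
  107–138 → 32 bp
Sorted largest to smallest: 46, 32, 25, 20, 8, 7 bp.

46, 32, 25, 20, 8, 7 bp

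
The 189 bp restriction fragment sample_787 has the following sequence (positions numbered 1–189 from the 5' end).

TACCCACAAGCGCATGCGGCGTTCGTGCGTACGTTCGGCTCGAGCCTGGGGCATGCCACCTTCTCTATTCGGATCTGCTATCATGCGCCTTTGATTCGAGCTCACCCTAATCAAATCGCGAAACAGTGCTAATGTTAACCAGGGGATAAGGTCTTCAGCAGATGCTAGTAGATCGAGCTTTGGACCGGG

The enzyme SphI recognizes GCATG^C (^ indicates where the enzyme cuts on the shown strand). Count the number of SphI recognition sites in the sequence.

GCATGC occurs starting at positions 12, 51.
SphI cuts at 2 sites.

2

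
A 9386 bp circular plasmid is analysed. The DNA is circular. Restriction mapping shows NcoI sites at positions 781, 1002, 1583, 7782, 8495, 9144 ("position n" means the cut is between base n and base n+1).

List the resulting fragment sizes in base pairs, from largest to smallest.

Circular molecule, 6 cuts → 6 fragments:
  1002 − 781 = 221 bp
  1583 − 1002 = 581 bp
  7782 − 1583 = 6199 bp
  8495 − 7782 = 713 bp
  9144 − 8495 = 649 bp
  wrap: 9386 − 9144 + 781 = 1023 bp
Sorted largest to smallest: 6199, 1023, 713, 649, 581, 221 bp.

6199, 1023, 713, 649, 581, 221 bp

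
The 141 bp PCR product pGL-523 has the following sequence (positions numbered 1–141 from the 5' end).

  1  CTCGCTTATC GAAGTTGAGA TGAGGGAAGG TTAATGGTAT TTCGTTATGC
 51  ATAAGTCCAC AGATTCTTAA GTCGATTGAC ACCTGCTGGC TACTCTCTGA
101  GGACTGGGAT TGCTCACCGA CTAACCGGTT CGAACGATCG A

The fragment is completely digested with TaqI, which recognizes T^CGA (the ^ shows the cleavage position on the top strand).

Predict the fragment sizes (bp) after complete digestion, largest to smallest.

TaqI sites (TCGA) start at positions 9, 72, 130, 138.
TaqI cuts after the first base of each site, so after positions 9, 72, 130, 138.
Linear molecule, 4 cuts → 5 fragments:
  1–9 → 9 bp
  10–72 → 63 bp
  73–130 → 58 bp
  131–138 → 8 bp
  139–141 → 3 bp
Sorted largest to smallest: 63, 58, 9, 8, 3 bp.

63, 58, 9, 8, 3 bp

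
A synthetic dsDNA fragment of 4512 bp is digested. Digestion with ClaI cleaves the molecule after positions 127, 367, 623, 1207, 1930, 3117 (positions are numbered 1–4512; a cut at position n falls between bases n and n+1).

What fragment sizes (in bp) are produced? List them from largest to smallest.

1395, 1187, 723, 584, 256, 240, 127 bp

Linear molecule, 6 cuts → 7 fragments:
  127 − 0 = 127 bp
  367 − 127 = 240 bp
  623 − 367 = 256 bp
  1207 − 623 = 584 bp
  1930 − 1207 = 723 bp
  3117 − 1930 = 1187 bp
  4512 − 3117 = 1395 bp
Sorted largest to smallest: 1395, 1187, 723, 584, 256, 240, 127 bp.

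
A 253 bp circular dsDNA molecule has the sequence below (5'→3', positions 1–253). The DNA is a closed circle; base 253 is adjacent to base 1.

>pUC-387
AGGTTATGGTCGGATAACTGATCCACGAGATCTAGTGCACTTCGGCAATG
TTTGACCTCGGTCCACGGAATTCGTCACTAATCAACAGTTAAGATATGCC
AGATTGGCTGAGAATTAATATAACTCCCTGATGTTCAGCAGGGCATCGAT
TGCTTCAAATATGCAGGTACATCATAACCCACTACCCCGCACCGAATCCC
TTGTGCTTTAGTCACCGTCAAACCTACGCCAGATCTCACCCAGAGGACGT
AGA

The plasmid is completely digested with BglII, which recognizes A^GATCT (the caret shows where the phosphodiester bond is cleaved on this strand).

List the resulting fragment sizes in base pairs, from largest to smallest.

203, 50 bp

BglII sites (AGATCT) start at positions 28, 231.
BglII cuts after the first base of each site, so after positions 28, 231.
Circular molecule, 2 cuts → 2 fragments:
  29–231 → 203 bp
  232–253 then 1–28 → 22 + 28 = 50 bp
Sorted largest to smallest: 203, 50 bp.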